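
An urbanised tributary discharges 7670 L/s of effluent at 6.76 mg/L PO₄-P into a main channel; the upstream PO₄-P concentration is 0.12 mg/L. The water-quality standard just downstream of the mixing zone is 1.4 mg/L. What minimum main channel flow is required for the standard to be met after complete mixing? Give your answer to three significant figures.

32100 L/s

Set C_mix = 1.4: (Q·0.1200 + 7670·6.760) / (Q + 7670) = 1.4
→ Q = 7670·(6.760 − 1.4)/(1.4 − 0.1200) = 32120 L/s.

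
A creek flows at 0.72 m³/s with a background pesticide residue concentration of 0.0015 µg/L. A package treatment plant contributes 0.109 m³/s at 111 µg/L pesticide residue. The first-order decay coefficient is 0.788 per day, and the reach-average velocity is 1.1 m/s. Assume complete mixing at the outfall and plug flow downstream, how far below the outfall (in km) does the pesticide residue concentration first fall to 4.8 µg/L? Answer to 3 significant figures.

134 km

Conservation of mass: C = (0.7200·0.001500 + 0.1090·111.0) / 0.8290 = 12.10/0.8290 = 14.60 µg/L.
Set 14.60·exp(−k·t) = 4.8 → t = ln(14.60/4.8)/k = 121900 s = 33.87 h.
Distance = v·t = 1.1·121900 = 134100 m = 134.1 km.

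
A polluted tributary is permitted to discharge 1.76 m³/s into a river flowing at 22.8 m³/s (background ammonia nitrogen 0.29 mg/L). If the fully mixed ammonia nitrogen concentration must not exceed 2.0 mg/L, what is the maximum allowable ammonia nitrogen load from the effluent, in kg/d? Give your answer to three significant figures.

Mass balance at the limit: 22.80·0.2900 + 1.760·Cₑ = 24.56·2.0 → Cₑ = 24.15 mg/L.
Load = 1.760 m³/s × 24.15 g/m³ × 86 400 s/d = 3673 kg/d.

3670 kg/d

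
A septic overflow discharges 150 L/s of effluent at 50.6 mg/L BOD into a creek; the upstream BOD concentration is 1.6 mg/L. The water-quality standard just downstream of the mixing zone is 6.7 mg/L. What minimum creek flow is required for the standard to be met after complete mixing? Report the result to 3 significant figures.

Set C_mix = 6.7: (Q·1.600 + 150.0·50.60) / (Q + 150.0) = 6.7
→ Q = 150.0·(50.60 − 6.7)/(6.7 − 1.600) = 1291 L/s.

1290 L/s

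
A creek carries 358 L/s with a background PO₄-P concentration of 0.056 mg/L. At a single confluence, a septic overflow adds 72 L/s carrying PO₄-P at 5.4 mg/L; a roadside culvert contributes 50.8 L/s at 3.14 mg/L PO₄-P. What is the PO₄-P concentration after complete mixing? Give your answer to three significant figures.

Conservation of mass: C = (358.0·0.05600 + 72.00·5.400 + 50.80·3.140) / 480.8 = 568.4/480.8 = 1.182 mg/L.

1.18 mg/L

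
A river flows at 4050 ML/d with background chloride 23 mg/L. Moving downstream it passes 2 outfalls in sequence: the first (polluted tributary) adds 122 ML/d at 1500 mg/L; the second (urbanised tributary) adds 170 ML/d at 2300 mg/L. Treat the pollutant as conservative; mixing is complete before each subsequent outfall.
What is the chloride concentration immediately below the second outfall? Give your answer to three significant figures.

After outfall 1: Q = 4050 + 122.0 = 4172 ML/d; C = (4050·23.00 + 122.0·1500)/4172 = 66.19 mg/L.
After outfall 2: Q = 4172 + 170.0 = 4342 ML/d; C = (4172·66.19 + 170.0·2300)/4342 = 153.7 mg/L.

154 mg/L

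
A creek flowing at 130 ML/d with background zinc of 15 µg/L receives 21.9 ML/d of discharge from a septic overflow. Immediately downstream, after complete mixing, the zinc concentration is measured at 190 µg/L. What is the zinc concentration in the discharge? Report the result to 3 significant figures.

Mass balance: 130.0·15.00 + 21.90·Cₑ = 151.9·190.0
→ Cₑ = (151.9·190.0 − 130.0·15.00) / 21.90 = 1229 µg/L.

1230 µg/L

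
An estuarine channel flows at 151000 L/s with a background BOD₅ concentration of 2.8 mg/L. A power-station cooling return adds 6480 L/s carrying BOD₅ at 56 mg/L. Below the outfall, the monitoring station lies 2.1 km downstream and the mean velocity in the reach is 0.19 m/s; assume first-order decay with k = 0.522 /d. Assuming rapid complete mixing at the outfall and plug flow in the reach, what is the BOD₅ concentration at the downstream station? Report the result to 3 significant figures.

4.67 mg/L

Flow-weighted average: C = (151000·2.800 + 6480·56.00) / 157500 = 785700/157500 = 4.989 mg/L.
Travel time t = 2.1·1000 / 0.19 = 11050 s = 3.070 h.
Decay over the reach: 4.989·exp(−kt) = 4.989·0.9354 = 4.667 mg/L.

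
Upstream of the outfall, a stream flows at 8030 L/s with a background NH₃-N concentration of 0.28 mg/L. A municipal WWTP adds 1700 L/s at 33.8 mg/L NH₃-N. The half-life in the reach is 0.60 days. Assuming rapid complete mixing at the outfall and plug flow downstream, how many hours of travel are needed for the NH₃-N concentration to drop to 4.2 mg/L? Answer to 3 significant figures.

After mixing, C = (8030·0.2800 + 1700·33.80) / 9730 = 59710/9730 = 6.137 mg/L.
Half-life 0.60 d → k = ln 2 / 0.60 = 1.155 d⁻¹.
6.137·exp(−k·t) = 4.2 → t = ln(6.137/4.2)/k = 28360 s = 7.877 h.

7.88 h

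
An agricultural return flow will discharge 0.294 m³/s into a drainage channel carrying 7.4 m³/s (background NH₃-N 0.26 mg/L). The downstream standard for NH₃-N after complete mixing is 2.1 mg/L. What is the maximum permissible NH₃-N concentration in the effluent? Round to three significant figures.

48.4 mg/L

At the limit, (Qr·Cr + Qe·Cₑ)/(Qr + Qe) = 2.1:
Cₑ = (7.694·2.1 − 7.400·0.2600) / 0.2940 = 48.41 mg/L.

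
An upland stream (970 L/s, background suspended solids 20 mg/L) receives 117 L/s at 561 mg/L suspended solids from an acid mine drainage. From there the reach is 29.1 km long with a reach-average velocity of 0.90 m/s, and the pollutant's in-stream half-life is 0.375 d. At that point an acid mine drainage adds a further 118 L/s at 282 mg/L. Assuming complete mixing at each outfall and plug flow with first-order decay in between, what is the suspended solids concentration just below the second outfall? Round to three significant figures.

63.0 mg/L

Mass balance: C = (970.0·20.00 + 117.0·561.0) / 1087 = 85040/1087 = 78.23 mg/L; combined flow 1087 L/s.
Travel time t = 29.1·1000 / 0.90 = 32330 s = 8.981 h.
Half-life 0.375 d → k = ln 2 / 0.375 = 1.848 d⁻¹.
After decay, C = 78.23 × e^(−kt) = 78.23 × 0.5007 = 39.17 mg/L.
Second outfall: C = (1087·39.17 + 118.0·282.0)/1205 = 62.95 mg/L.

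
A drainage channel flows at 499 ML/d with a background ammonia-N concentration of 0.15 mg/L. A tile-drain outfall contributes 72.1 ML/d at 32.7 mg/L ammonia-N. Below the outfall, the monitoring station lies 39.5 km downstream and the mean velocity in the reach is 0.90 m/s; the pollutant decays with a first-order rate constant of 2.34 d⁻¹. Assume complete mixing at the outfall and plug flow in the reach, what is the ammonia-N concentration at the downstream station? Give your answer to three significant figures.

1.30 mg/L

Conservation of mass: C = (499.0·0.1500 + 72.10·32.70) / 571.1 = 2433/571.1 = 4.259 mg/L.
Travel time t = 39.5·1000 / 0.90 = 43890 s = 12.19 h.
After decay, C = 4.259 × e^(−kt) = 4.259 × 0.3046 = 1.298 mg/L.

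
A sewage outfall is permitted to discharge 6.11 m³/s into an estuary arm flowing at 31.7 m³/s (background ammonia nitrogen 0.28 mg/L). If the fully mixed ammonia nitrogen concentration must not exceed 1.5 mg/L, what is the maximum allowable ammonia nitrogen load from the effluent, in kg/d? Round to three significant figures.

Mass balance at the limit: 31.70·0.2800 + 6.110·Cₑ = 37.81·1.5 → Cₑ = 7.830 mg/L.
Load = 6.110 m³/s × 7.830 g/m³ × 86 400 s/d = 4133 kg/d.

4130 kg/d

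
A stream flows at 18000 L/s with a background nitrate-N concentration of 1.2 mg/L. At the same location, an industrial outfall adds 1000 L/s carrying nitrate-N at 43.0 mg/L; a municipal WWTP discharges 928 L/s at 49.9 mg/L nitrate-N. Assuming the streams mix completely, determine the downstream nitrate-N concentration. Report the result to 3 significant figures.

5.57 mg/L

Flow-weighted average: C = (18000·1.200 + 1000·43.00 + 928.0·49.90) / 19930 = 110900/19930 = 5.565 mg/L.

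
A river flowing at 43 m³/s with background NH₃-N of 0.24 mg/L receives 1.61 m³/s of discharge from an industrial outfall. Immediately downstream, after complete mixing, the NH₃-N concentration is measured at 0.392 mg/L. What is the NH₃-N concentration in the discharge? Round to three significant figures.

4.45 mg/L

Mass balance: 43.00·0.2400 + 1.610·Cₑ = 44.61·0.3920
→ Cₑ = (44.61·0.3920 − 43.00·0.2400) / 1.610 = 4.452 mg/L.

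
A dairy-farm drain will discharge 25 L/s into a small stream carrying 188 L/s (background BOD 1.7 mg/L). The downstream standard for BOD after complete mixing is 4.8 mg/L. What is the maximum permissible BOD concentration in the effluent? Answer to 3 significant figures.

28.1 mg/L

At the limit, (Qr·Cr + Qe·Cₑ)/(Qr + Qe) = 4.8:
Cₑ = (213.0·4.8 − 188.0·1.700) / 25.00 = 28.11 mg/L.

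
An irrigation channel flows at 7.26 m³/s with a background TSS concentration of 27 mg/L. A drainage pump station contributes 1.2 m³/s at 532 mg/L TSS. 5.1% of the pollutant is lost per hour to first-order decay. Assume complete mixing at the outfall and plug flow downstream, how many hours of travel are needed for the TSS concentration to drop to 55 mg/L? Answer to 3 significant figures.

Conservation of mass: C = (7.260·27.00 + 1.200·532.0) / 8.460 = 834.4/8.460 = 98.63 mg/L.
5.1%/h lost → k = −ln(1 − 0.051) = 0.05235 h⁻¹.
98.63·exp(−k·t) = 55 → t = ln(98.63/55)/k = 40170 s = 11.16 h.

11.2 h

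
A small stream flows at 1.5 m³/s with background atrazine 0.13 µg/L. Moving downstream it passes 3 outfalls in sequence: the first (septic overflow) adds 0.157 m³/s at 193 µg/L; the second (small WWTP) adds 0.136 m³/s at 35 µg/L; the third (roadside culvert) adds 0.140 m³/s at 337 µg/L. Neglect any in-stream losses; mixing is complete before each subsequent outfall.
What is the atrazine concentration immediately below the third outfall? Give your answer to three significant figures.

After outfall 1: Q = 1.500 + 0.1570 = 1.657 m³/s; C = (1.500·0.1300 + 0.1570·193.0)/1.657 = 18.40 µg/L.
After outfall 2: Q = 1.657 + 0.1360 = 1.793 m³/s; C = (1.657·18.40 + 0.1360·35.00)/1.793 = 19.66 µg/L.
After outfall 3: Q = 1.793 + 0.1400 = 1.933 m³/s; C = (1.793·19.66 + 0.1400·337.0)/1.933 = 42.65 µg/L.

42.6 µg/L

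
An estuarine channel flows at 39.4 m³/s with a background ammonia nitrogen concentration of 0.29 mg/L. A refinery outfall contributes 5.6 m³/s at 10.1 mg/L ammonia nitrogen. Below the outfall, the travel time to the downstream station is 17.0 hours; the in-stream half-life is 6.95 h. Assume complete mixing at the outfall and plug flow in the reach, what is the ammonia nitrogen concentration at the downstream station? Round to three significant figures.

0.277 mg/L

Mixed concentration C = ΣQC/ΣQ = (39.40·0.2900 + 5.600·10.10) / 45.00 = 67.99/45.00 = 1.511 mg/L.
Half-life 6.95 h → k = ln 2 / 6.95 = 0.09973 h⁻¹ = 2.394 d⁻¹.
Applying C = C₀e^(−kt): 1.511 × 0.1835 = 0.2773 mg/L.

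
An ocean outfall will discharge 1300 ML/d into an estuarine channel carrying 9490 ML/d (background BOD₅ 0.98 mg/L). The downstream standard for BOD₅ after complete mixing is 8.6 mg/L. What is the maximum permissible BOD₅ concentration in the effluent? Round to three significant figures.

64.2 mg/L

At the limit, (Qr·Cr + Qe·Cₑ)/(Qr + Qe) = 8.6:
Cₑ = (10790·8.6 − 9490·0.9800) / 1300 = 64.23 mg/L.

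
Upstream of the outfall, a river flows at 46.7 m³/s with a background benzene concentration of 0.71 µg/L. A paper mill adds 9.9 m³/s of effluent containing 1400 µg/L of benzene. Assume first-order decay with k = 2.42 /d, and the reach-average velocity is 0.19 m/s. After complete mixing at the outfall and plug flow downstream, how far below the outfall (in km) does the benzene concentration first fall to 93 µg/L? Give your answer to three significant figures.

Conservation of mass: C = (46.70·0.7100 + 9.900·1400) / 56.60 = 13890/56.60 = 245.5 µg/L.
Set 245.5·exp(−k·t) = 93 → t = ln(245.5/93)/k = 34650 s = 9.625 h.
Distance = v·t = 0.19·34650 = 6584 m = 6.584 km.

6.58 km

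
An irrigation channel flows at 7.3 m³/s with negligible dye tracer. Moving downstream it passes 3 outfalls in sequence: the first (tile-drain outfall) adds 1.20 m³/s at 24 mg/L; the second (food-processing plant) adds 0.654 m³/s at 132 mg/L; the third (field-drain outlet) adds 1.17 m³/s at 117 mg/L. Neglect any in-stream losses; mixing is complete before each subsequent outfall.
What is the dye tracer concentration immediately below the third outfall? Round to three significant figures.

24.4 mg/L

Below outfall 1: Q → 8.500 m³/s, C = (7.300·0 + 1.200·24.00)/8.500 = 3.388 mg/L.
Below outfall 2: Q → 9.154 m³/s, C = (8.500·3.388 + 0.6540·132.0)/9.154 = 12.58 mg/L.
Below outfall 3: Q → 10.32 m³/s, C = (9.154·12.58 + 1.170·117.0)/10.32 = 24.41 mg/L.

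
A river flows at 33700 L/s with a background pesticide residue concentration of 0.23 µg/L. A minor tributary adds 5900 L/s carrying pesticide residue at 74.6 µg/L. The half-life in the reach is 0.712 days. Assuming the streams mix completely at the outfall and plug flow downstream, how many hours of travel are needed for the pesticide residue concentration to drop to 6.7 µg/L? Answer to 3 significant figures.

12.9 h

Flow-weighted average: C = (33700·0.2300 + 5900·74.60) / 39600 = 447900/39600 = 11.31 µg/L.
Half-life 0.712 d → k = ln 2 / 0.712 = 0.9735 d⁻¹.
11.31·exp(−k·t) = 6.7 → t = ln(11.31/6.7)/k = 46470 s = 12.91 h.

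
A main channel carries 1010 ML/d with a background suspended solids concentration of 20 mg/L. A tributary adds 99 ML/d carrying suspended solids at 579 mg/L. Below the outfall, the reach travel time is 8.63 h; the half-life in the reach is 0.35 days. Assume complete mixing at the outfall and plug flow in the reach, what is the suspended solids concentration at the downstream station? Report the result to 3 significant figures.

34.3 mg/L

Mixed concentration C = ΣQC/ΣQ = (1010·20.00 + 99.00·579.0) / 1109 = 77520/1109 = 69.90 mg/L.
Half-life 0.35 d → k = ln 2 / 0.35 = 1.980 d⁻¹.
First-order decay: C = 69.90·exp(−k·t) = 69.90·0.4906 = 34.29 mg/L.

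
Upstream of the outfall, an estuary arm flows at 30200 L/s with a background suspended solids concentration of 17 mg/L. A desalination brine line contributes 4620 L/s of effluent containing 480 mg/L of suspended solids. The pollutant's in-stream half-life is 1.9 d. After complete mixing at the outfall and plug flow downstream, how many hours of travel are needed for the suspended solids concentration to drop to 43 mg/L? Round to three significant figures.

Conservation of mass: C = (30200·17.00 + 4620·480.0) / 34820 = 2731000/34820 = 78.43 mg/L.
Half-life 1.9 d → k = ln 2 / 1.9 = 0.3648 d⁻¹.
78.43·exp(−k·t) = 43 → t = ln(78.43/43)/k = 142300 s = 39.54 h.

39.5 h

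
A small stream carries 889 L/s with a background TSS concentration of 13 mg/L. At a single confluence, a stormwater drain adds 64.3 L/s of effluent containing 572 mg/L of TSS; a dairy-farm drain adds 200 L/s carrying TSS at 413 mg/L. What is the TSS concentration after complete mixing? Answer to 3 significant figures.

Conservation of mass: C = (889.0·13.00 + 64.30·572.0 + 200.0·413.0) / 1153 = 130900/1153 = 113.5 mg/L.

114 mg/L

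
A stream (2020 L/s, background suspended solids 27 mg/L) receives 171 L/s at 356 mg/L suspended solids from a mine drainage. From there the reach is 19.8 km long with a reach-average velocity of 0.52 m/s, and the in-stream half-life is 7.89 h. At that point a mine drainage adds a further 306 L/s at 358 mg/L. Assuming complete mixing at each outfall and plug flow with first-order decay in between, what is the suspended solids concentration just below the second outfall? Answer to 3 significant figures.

62.1 mg/L

After mixing, C = (2020·27.00 + 171.0·356.0) / 2191 = 115400/2191 = 52.68 mg/L; combined flow 2191 L/s.
Travel time t = 19.8·1000 / 0.52 = 38080 s = 10.58 h.
Half-life 7.89 h → k = ln 2 / 7.89 = 0.08785 h⁻¹ = 2.108 d⁻¹.
After decay, C = 52.68 × e^(−kt) = 52.68 × 0.3949 = 20.80 mg/L.
At the second outfall, C = (2191·20.80 + 306.0·358.0) / (2191 + 306.0) = 62.12 mg/L.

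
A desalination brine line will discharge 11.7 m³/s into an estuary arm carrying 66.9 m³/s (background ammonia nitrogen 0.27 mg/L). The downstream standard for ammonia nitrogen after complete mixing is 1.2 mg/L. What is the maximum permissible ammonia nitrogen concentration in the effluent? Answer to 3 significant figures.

6.52 mg/L

At the limit, (Qr·Cr + Qe·Cₑ)/(Qr + Qe) = 1.2:
Cₑ = (78.60·1.2 − 66.90·0.2700) / 11.70 = 6.518 mg/L.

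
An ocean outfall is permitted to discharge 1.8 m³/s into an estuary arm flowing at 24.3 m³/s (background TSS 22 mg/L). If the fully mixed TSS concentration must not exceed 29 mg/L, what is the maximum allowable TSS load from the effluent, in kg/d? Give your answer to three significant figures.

Mass balance at the limit: 24.30·22.00 + 1.800·Cₑ = 26.10·29 → Cₑ = 123.5 mg/L.
Load = 1.800 m³/s × 123.5 g/m³ × 86 400 s/d = 19210 kg/d.

19200 kg/d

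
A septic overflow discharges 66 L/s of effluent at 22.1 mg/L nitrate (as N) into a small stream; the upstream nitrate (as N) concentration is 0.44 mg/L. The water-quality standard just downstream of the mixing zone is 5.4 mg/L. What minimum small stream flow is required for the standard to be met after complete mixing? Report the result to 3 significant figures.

222 L/s

Set C_mix = 5.4: (Q·0.4400 + 66.00·22.10) / (Q + 66.00) = 5.4
→ Q = 66.00·(22.10 − 5.4)/(5.4 − 0.4400) = 222.2 L/s.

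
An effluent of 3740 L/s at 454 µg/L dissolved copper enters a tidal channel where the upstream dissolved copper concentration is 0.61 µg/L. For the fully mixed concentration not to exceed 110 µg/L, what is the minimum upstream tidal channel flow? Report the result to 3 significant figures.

Set C_mix = 110: (Q·0.6100 + 3740·454.0) / (Q + 3740) = 110
→ Q = 3740·(454.0 − 110)/(110 − 0.6100) = 11760 L/s.

11800 L/s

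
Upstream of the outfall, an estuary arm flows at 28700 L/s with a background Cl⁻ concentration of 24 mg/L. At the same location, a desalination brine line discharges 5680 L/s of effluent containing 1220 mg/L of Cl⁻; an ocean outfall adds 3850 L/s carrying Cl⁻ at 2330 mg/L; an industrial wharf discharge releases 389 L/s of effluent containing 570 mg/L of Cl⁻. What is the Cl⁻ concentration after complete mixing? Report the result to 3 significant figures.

435 mg/L

After mixing, C = (28700·24.00 + 5680·1220 + 3850·2330 + 389.0·570.0) / 38620 = 16810000/38620 = 435.3 mg/L.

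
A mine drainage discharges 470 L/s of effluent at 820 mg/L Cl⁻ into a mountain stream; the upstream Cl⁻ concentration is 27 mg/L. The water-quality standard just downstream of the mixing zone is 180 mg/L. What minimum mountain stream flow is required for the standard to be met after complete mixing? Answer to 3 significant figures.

Set C_mix = 180: (Q·27.00 + 470.0·820.0) / (Q + 470.0) = 180
→ Q = 470.0·(820.0 − 180)/(180 − 27.00) = 1966 L/s.

1970 L/s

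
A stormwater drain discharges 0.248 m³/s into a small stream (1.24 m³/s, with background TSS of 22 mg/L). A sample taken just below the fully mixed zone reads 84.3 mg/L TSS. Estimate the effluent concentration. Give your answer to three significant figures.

Mass balance: 1.240·22.00 + 0.2480·Cₑ = 1.488·84.30
→ Cₑ = (1.488·84.30 − 1.240·22.00) / 0.2480 = 395.8 mg/L.

396 mg/L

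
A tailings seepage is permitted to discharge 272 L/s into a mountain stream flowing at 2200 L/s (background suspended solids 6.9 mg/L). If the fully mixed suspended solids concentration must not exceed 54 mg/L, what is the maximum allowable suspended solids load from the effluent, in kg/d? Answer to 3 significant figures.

10200 kg/d

Mass balance at the limit: 2200·6.900 + 272.0·Cₑ = 2472·54 → Cₑ = 435.0 mg/L.
272.0 L/s = 0.2720 m³/s. Load = 0.2720 m³/s × 435.0 g/m³ × 86 400 s/d = 10220 kg/d.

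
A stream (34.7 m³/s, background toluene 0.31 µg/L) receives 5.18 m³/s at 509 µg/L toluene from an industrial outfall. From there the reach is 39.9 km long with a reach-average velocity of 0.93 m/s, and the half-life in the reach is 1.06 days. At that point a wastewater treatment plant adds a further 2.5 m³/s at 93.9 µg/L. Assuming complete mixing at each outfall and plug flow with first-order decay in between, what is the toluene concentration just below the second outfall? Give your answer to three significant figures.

After mixing, C = (34.70·0.3100 + 5.180·509.0) / 39.88 = 2647/39.88 = 66.38 µg/L; combined flow 39.88 m³/s.
Travel time t = 39.9·1000 / 0.93 = 42900 s = 11.92 h.
Half-life 1.06 d → k = ln 2 / 1.06 = 0.6539 d⁻¹.
Applying C = C₀e^(−kt): 66.38 × 0.7227 = 47.98 µg/L.
Second outfall: C = (39.88·47.98 + 2.500·93.90)/42.38 = 50.69 µg/L.

50.7 µg/L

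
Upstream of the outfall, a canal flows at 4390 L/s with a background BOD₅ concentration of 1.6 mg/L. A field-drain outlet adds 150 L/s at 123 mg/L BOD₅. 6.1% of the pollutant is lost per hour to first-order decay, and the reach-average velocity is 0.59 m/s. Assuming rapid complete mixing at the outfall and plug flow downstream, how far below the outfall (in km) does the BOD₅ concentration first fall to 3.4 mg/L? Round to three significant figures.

Flow-weighted average: C = (4390·1.600 + 150.0·123.0) / 4540 = 25470/4540 = 5.611 mg/L.
6.1%/h lost → k = −ln(1 − 0.061) = 0.06294 h⁻¹.
Set 5.611·exp(−k·t) = 3.4 → t = ln(5.611/3.4)/k = 28650 s = 7.959 h.
Distance = v·t = 0.59·28650 = 16910 m = 16.91 km.

16.9 km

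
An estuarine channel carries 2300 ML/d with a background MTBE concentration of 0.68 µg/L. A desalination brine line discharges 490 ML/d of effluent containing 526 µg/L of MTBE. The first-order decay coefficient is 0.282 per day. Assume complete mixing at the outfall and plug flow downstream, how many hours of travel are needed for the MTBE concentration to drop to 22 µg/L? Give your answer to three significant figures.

After mixing, C = (2300·0.6800 + 490.0·526.0) / 2790 = 259300/2790 = 92.94 µg/L.
92.94·exp(−k·t) = 22 → t = ln(92.94/22)/k = 441500 s = 122.6 h.

123 h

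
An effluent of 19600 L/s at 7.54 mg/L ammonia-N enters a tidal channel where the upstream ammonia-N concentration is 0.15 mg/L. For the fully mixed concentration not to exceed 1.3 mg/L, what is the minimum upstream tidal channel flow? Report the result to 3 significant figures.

Set C_mix = 1.3: (Q·0.1500 + 19600·7.540) / (Q + 19600) = 1.3
→ Q = 19600·(7.540 − 1.3)/(1.3 − 0.1500) = 106400 L/s.

106000 L/s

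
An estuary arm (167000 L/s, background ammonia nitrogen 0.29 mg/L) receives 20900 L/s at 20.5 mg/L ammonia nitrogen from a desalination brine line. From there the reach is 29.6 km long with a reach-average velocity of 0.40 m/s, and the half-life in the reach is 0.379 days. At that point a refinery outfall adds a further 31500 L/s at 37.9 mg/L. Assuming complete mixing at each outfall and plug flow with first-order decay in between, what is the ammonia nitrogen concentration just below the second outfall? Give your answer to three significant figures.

5.90 mg/L

After mixing, C = (167000·0.2900 + 20900·20.50) / 187900 = 476900/187900 = 2.538 mg/L; combined flow 187900 L/s.
Travel time t = 29.6·1000 / 0.40 = 74000 s = 20.56 h.
Half-life 0.379 d → k = ln 2 / 0.379 = 1.829 d⁻¹.
Applying C = C₀e^(−kt): 2.538 × 0.2088 = 0.5299 mg/L.
At the second outfall, C = (187900·0.5299 + 31500·37.90) / (187900 + 31500) = 5.895 mg/L.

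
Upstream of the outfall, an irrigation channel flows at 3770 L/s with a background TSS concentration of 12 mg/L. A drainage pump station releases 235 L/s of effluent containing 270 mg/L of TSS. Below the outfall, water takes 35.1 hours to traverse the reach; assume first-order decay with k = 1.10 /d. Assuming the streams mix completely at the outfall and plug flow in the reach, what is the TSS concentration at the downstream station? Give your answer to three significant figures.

5.43 mg/L

After mixing, C = (3770·12.00 + 235.0·270.0) / 4005 = 108700/4005 = 27.14 mg/L.
After decay, C = 27.14 × e^(−kt) = 27.14 × 0.2001 = 5.431 mg/L.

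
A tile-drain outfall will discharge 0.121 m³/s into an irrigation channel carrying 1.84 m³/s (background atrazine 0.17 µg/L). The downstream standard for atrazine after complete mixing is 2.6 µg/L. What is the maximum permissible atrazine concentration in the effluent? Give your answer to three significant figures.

39.6 µg/L

At the limit, (Qr·Cr + Qe·Cₑ)/(Qr + Qe) = 2.6:
Cₑ = (1.961·2.6 − 1.840·0.1700) / 0.1210 = 39.55 µg/L.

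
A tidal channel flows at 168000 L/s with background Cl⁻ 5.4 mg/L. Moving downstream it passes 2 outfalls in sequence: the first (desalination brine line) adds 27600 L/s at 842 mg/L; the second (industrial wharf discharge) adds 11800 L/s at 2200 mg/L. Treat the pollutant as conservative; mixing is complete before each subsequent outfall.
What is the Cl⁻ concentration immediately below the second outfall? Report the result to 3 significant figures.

After outfall 1: Q = 168000 + 27600 = 195600 L/s; C = (168000·5.400 + 27600·842.0)/195600 = 123.4 mg/L.
After outfall 2: Q = 195600 + 11800 = 207400 L/s; C = (195600·123.4 + 11800·2200)/207400 = 241.6 mg/L.

242 mg/L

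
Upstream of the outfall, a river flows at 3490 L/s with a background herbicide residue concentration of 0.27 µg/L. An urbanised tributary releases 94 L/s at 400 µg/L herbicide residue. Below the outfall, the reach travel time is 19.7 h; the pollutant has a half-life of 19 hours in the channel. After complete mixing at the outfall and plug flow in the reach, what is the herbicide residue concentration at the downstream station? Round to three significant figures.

Mixed concentration C = ΣQC/ΣQ = (3490·0.2700 + 94.00·400.0) / 3584 = 38540/3584 = 10.75 µg/L.
Half-life 19 h → k = ln 2 / 19 = 0.03648 h⁻¹ = 0.8756 d⁻¹.
First-order decay: C = 10.75·exp(−k·t) = 10.75·0.4874 = 5.241 µg/L.

5.24 µg/L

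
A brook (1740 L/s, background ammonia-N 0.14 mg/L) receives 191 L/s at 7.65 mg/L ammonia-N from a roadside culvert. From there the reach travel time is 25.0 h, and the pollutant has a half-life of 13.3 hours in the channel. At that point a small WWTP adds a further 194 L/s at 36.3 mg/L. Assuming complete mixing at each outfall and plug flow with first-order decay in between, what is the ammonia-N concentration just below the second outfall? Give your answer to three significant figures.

Mass balance: C = (1740·0.1400 + 191.0·7.650) / 1931 = 1705/1931 = 0.8828 mg/L; combined flow 1931 L/s.
Half-life 13.3 h → k = ln 2 / 13.3 = 0.05212 h⁻¹ = 1.251 d⁻¹.
After decay, C = 0.8828 × e^(−kt) = 0.8828 × 0.2717 = 0.2399 mg/L.
At the second outfall, C = (1931·0.2399 + 194.0·36.30) / (1931 + 194.0) = 3.532 mg/L.

3.53 mg/L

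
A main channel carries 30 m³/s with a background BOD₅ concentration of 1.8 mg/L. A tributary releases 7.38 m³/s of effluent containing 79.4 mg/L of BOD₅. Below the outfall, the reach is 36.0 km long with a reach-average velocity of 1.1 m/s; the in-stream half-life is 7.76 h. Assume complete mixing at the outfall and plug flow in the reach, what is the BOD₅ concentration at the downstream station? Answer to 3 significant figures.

Flow-weighted average: C = (30.00·1.800 + 7.380·79.40) / 37.38 = 640.0/37.38 = 17.12 mg/L.
Travel time t = 36.0·1000 / 1.1 = 32730 s = 9.091 h.
Half-life 7.76 h → k = ln 2 / 7.76 = 0.08932 h⁻¹ = 2.144 d⁻¹.
Applying C = C₀e^(−kt): 17.12 × 0.4440 = 7.601 mg/L.

7.60 mg/L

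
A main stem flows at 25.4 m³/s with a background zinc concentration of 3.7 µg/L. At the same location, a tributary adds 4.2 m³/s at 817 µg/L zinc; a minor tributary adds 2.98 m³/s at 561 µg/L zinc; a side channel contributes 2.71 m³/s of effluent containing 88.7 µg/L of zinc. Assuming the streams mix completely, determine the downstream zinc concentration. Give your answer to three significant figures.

154 µg/L

After mixing, C = (25.40·3.700 + 4.200·817.0 + 2.980·561.0 + 2.710·88.70) / 35.29 = 5438/35.29 = 154.1 µg/L.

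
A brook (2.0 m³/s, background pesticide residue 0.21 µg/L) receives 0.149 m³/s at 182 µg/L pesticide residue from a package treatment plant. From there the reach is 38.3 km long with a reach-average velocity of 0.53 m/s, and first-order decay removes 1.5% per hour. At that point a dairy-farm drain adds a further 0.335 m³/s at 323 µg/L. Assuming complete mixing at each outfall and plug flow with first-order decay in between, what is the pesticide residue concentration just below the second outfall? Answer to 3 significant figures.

Flow-weighted average: C = (2.000·0.2100 + 0.1490·182.0) / 2.149 = 27.54/2.149 = 12.81 µg/L; combined flow 2.149 m³/s.
Travel time t = 38.3·1000 / 0.53 = 72260 s = 20.07 h.
1.5%/h lost → k = −ln(1 − 0.015) = 0.01511 h⁻¹.
After decay, C = 12.81 × e^(−kt) = 12.81 × 0.7383 = 9.461 µg/L.
At the second outfall, C = (2.149·9.461 + 0.3350·323.0) / (2.149 + 0.3350) = 51.75 µg/L.

51.7 µg/L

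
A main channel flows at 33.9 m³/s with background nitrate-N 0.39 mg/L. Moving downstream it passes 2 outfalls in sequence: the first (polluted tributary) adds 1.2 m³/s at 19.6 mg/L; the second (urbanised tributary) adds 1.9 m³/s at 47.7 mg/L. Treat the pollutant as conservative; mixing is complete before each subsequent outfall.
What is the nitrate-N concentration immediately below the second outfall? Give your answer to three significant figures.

3.44 mg/L

After outfall 1: Q = 33.90 + 1.200 = 35.10 m³/s; C = (33.90·0.3900 + 1.200·19.60)/35.10 = 1.047 mg/L.
After outfall 2: Q = 35.10 + 1.900 = 37.00 m³/s; C = (35.10·1.047 + 1.900·47.70)/37.00 = 3.442 mg/L.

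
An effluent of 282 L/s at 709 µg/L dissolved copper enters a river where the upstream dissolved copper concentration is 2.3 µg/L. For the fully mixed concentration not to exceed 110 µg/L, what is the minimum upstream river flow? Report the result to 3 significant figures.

1570 L/s

Set C_mix = 110: (Q·2.300 + 282.0·709.0) / (Q + 282.0) = 110
→ Q = 282.0·(709.0 − 110)/(110 − 2.300) = 1568 L/s.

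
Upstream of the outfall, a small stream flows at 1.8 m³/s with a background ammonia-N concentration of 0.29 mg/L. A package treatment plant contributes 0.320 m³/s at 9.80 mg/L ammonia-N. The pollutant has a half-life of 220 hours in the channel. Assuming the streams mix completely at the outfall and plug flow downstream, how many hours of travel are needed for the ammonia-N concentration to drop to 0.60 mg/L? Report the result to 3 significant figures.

After mixing, C = (1.800·0.2900 + 0.3200·9.800) / 2.120 = 3.658/2.120 = 1.725 mg/L.
Half-life 220 h → k = ln 2 / 220 = 0.003151 h⁻¹ = 0.07562 d⁻¹.
1.725·exp(−k·t) = 0.60 → t = ln(1.725/0.60)/k = 1207000 s = 335.3 h.

335 h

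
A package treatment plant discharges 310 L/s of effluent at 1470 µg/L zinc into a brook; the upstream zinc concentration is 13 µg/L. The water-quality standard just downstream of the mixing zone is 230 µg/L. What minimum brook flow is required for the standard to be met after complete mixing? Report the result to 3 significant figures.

Set C_mix = 230: (Q·13.00 + 310.0·1470) / (Q + 310.0) = 230
→ Q = 310.0·(1470 − 230)/(230 − 13.00) = 1771 L/s.

1770 L/s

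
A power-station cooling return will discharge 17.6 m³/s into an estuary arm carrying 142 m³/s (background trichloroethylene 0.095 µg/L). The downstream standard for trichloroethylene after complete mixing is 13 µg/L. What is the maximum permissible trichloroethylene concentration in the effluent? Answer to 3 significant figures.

117 µg/L

At the limit, (Qr·Cr + Qe·Cₑ)/(Qr + Qe) = 13:
Cₑ = (159.6·13 − 142.0·0.09500) / 17.60 = 117.1 µg/L.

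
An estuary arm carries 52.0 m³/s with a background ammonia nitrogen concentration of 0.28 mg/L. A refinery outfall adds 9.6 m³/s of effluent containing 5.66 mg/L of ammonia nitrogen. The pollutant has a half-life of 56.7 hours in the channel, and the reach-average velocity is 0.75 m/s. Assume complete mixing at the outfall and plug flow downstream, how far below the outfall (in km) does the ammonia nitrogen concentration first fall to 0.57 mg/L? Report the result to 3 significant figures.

149 km

After mixing, C = (52.00·0.2800 + 9.600·5.660) / 61.60 = 68.90/61.60 = 1.118 mg/L.
Half-life 56.7 h → k = ln 2 / 56.7 = 0.01222 h⁻¹ = 0.2934 d⁻¹.
Set 1.118·exp(−k·t) = 0.57 → t = ln(1.118/0.57)/k = 198500 s = 55.14 h.
Distance = v·t = 0.75·198500 = 148900 m = 148.9 km.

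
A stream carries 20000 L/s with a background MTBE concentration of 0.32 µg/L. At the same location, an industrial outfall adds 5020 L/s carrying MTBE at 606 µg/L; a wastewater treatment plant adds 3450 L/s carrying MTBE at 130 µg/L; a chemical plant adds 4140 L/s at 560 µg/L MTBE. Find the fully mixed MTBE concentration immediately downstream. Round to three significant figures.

Conservation of mass: C = (20000·0.3200 + 5020·606.0 + 3450·130.0 + 4140·560.0) / 32610 = 5815000/32610 = 178.3 µg/L.

178 µg/L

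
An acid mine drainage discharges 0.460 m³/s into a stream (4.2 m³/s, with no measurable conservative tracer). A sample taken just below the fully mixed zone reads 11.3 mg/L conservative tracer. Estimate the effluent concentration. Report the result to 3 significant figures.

114 mg/L

Mass balance: 4.200·0 + 0.4600·Cₑ = 4.660·11.30
→ Cₑ = (4.660·11.30 − 4.200·0) / 0.4600 = 114.5 mg/L.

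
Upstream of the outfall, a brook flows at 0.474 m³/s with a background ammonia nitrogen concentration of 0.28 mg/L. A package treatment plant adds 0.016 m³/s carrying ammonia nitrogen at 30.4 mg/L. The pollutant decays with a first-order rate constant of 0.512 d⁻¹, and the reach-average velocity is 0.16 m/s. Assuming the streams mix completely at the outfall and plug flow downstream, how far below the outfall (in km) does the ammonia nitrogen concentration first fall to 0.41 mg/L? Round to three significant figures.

30.4 km

Mass balance: C = (0.4740·0.2800 + 0.01600·30.40) / 0.4900 = 0.6191/0.4900 = 1.264 mg/L.
Set 1.264·exp(−k·t) = 0.41 → t = ln(1.264/0.41)/k = 189900 s = 52.76 h.
Distance = v·t = 0.16·189900 = 30390 m = 30.39 km.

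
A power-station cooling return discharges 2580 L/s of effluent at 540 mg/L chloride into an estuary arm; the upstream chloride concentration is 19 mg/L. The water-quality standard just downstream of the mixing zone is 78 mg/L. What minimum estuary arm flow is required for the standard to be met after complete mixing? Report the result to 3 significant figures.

Set C_mix = 78: (Q·19.00 + 2580·540.0) / (Q + 2580) = 78
→ Q = 2580·(540.0 − 78)/(78 − 19.00) = 20200 L/s.

20200 L/s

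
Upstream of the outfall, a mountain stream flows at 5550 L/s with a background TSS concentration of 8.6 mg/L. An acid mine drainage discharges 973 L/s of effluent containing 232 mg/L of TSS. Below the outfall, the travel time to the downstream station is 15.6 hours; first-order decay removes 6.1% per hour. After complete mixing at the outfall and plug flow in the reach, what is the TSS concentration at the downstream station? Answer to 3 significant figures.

Flow-weighted average: C = (5550·8.600 + 973.0·232.0) / 6523 = 273500/6523 = 41.92 mg/L.
6.1%/h lost → k = −ln(1 − 0.061) = 0.06294 h⁻¹.
After decay, C = 41.92 × e^(−kt) = 41.92 × 0.3746 = 15.71 mg/L.

15.7 mg/L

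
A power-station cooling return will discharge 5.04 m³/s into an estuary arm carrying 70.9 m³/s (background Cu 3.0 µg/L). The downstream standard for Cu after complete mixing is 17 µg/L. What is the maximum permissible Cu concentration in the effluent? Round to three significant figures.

At the limit, (Qr·Cr + Qe·Cₑ)/(Qr + Qe) = 17:
Cₑ = (75.94·17 − 70.90·3.000) / 5.040 = 213.9 µg/L.

214 µg/L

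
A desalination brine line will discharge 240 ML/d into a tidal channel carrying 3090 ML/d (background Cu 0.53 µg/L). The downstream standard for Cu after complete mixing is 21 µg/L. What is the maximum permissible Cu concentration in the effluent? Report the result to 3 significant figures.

285 µg/L

At the limit, (Qr·Cr + Qe·Cₑ)/(Qr + Qe) = 21:
Cₑ = (3330·21 − 3090·0.5300) / 240.0 = 284.6 µg/L.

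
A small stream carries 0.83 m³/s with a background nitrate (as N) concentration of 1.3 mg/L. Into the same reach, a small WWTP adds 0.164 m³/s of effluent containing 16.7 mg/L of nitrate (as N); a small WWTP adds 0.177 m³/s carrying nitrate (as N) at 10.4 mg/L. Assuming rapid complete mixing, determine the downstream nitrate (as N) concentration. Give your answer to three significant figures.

Mass balance: C = (0.8300·1.300 + 0.1640·16.70 + 0.1770·10.40) / 1.171 = 5.659/1.171 = 4.832 mg/L.

4.83 mg/L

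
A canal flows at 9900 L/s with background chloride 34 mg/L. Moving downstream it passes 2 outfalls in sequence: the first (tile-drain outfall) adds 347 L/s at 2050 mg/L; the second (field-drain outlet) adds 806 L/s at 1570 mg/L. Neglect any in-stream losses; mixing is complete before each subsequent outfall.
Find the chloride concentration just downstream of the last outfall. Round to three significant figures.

Outfall 1: combined Q = 10250 L/s; C = (9900·34.00 + 347.0·2050)/10250 = 102.3 mg/L.
Outfall 2: combined Q = 11050 L/s; C = (10250·102.3 + 806.0·1570)/11050 = 209.3 mg/L.

209 mg/L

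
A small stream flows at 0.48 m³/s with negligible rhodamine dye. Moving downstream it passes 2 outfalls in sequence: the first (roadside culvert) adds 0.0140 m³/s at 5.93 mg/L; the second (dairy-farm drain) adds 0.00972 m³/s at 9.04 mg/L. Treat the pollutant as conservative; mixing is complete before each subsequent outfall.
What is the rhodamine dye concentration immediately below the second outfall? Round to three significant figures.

0.339 mg/L

After outfall 1: Q = 0.4800 + 0.01400 = 0.4940 m³/s; C = (0.4800·0 + 0.01400·5.930)/0.4940 = 0.1681 mg/L.
After outfall 2: Q = 0.4940 + 0.009720 = 0.5037 m³/s; C = (0.4940·0.1681 + 0.009720·9.040)/0.5037 = 0.3393 mg/L.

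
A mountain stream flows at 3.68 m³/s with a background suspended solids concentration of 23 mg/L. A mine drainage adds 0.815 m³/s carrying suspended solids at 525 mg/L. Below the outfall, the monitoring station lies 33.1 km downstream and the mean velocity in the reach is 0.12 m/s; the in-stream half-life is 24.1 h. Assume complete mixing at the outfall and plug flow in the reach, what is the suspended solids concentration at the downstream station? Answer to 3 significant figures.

Mixed concentration C = ΣQC/ΣQ = (3.680·23.00 + 0.8150·525.0) / 4.495 = 512.5/4.495 = 114.0 mg/L.
Travel time t = 33.1·1000 / 0.12 = 275800 s = 76.62 h.
Half-life 24.1 h → k = ln 2 / 24.1 = 0.02876 h⁻¹ = 0.6903 d⁻¹.
First-order decay: C = 114.0·exp(−k·t) = 114.0·0.1104 = 12.59 mg/L.

12.6 mg/L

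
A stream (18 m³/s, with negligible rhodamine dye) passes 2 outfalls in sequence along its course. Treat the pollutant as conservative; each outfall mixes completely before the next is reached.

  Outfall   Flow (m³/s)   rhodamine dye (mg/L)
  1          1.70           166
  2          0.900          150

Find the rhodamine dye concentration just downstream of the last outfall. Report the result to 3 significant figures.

Outfall 1: combined Q = 19.70 m³/s; C = (18.00·0 + 1.700·166.0)/19.70 = 14.32 mg/L.
Outfall 2: combined Q = 20.60 m³/s; C = (19.70·14.32 + 0.9000·150.0)/20.60 = 20.25 mg/L.

20.3 mg/L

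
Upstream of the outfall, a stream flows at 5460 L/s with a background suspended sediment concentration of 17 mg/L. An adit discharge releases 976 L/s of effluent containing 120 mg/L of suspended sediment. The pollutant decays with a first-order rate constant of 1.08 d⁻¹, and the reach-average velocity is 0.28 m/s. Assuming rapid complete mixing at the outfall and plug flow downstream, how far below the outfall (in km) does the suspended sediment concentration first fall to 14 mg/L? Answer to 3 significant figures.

Mass balance: C = (5460·17.00 + 976.0·120.0) / 6436 = 209900/6436 = 32.62 mg/L.
Set 32.62·exp(−k·t) = 14 → t = ln(32.62/14)/k = 67670 s = 18.80 h.
Distance = v·t = 0.28·67670 = 18950 m = 18.95 km.

18.9 km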